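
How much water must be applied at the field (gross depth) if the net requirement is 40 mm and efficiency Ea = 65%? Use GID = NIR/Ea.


Ea = 65% = 0.65
GID = NIR / Ea = 40 / 0.65 = 61.5385 mm

61.5385 mm


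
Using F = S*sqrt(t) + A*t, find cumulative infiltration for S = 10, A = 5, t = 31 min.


F = S*sqrt(t) + A*t
F = 10*sqrt(31) + 5*31
F = 10*5.567764 + 155

210.6776 mm


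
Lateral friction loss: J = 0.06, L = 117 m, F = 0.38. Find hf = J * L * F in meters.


hf = J * L * F = 0.06 * 117 * 0.38 = 2.6676 m

2.6676 m


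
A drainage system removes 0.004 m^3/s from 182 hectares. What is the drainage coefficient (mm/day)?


DC = Q * 86400 / (A * 10000) * 1000
DC = 0.004 * 86400 / (182 * 10000) * 1000
DC = 345600.0000 / 1820000

0.1899 mm/day


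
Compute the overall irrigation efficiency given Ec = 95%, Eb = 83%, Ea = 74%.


Ec = 0.95, Eb = 0.83, Ea = 0.74
E = 0.95 * 0.83 * 0.74 * 100 = 58.3490%

58.3490 %


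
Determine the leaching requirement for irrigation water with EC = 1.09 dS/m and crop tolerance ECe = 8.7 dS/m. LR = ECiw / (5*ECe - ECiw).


LR = ECiw / (5*ECe - ECiw)
LR = 1.09 / (5*8.7 - 1.09)
LR = 1.09 / 42.4100

0.0257


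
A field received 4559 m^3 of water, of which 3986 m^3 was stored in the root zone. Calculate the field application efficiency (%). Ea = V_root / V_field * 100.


Ea = V_root / V_field * 100 = 3986 / 4559 * 100 = 87.4315%

87.4315 %


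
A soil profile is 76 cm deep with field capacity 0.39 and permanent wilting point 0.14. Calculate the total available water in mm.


AWC = (FC - PWP) * d * 10
AWC = (0.39 - 0.14) * 76 * 10
AWC = 0.2500 * 76 * 10

190.0000 mm


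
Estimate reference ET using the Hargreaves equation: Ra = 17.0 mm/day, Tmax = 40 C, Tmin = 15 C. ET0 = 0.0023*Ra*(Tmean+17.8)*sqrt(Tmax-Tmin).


Tmean = (Tmax + Tmin)/2 = (40 + 15)/2 = 27.5
ET0 = 0.0023 * 17.0 * (27.5 + 17.8) * sqrt(40 - 15)
ET0 = 0.0023 * 17.0 * 45.3 * 5.000000

8.8561 mm/day


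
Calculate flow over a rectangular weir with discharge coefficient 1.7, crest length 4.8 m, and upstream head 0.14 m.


Q = C * L * H^(3/2) = 1.7 * 4.8 * 0.14^1.5 = 1.7 * 4.8 * 0.052383

0.4274 m^3/s


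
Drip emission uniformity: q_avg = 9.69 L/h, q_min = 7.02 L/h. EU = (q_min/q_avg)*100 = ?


EU = (q_min/q_avg)*100 = (7.02/9.69)*100 = 72.4458%

72.4458 %


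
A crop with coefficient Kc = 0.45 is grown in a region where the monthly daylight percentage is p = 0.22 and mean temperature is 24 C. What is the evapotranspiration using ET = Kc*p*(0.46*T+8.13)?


ET = Kc * p * (0.46*T + 8.13)
ET = 0.45 * 0.22 * (0.46*24 + 8.13)
ET = 0.45 * 0.22 * 19.1700

1.8978 mm/day


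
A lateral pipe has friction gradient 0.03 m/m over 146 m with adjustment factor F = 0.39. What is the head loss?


hf = J * L * F = 0.03 * 146 * 0.39 = 1.7082 m

1.7082 m


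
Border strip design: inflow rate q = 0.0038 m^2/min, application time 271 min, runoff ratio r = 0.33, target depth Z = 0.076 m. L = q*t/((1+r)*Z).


L = q*t/((1+r)*Z)
L = 0.0038*271/((1+0.33)*0.076)
L = 1.0298/0.10108

10.1880 m


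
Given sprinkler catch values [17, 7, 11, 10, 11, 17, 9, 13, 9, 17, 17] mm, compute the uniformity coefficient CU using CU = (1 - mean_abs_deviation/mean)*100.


mean = 12.545455 mm
MAD = 3.322314 mm
CU = (1 - 3.322314/12.545455)*100

73.5178 %


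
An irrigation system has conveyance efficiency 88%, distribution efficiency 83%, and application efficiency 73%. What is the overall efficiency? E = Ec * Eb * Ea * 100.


Ec = 0.88, Eb = 0.83, Ea = 0.73
E = 0.88 * 0.83 * 0.73 * 100 = 53.3192%

53.3192 %


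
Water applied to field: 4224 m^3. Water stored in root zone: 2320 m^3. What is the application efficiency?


Ea = V_root / V_field * 100 = 2320 / 4224 * 100 = 54.9242%

54.9242 %


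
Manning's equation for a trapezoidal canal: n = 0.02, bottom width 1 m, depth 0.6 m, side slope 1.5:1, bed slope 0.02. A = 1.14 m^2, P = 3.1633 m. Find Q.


R = A/P = 1.14/3.1633 = 0.360383
Q = (1/0.02) * 1.14 * 0.360383^(2/3) * 0.02^0.5

4.0822 m^3/s


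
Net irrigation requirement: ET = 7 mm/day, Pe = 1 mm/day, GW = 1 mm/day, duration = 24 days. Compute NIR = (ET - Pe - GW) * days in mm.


Daily deficit = ET - Pe - GW = 7 - 1 - 1 = 5 mm/day
NIR = 5 * 24 = 120 mm

120.0000 mm


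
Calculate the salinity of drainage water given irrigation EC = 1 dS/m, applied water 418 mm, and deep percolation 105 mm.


EC_dw = EC_iw * D_iw / D_dw
EC_dw = 1 * 418 / 105
EC_dw = 418 / 105

3.9810 dS/m


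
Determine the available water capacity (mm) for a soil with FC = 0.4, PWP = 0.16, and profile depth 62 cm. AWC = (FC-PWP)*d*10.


AWC = (FC - PWP) * d * 10
AWC = (0.4 - 0.16) * 62 * 10
AWC = 0.2400 * 62 * 10

148.8000 mm


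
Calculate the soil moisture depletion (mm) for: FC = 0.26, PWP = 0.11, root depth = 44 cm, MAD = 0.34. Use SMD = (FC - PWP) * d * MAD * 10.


SMD = (FC - PWP) * d * MAD * 10
SMD = (0.26 - 0.11) * 44 * 0.34 * 10
SMD = 0.1500 * 44 * 0.34 * 10

22.4400 mm


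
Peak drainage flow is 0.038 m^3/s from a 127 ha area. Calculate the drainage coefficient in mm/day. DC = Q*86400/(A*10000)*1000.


DC = Q * 86400 / (A * 10000) * 1000
DC = 0.038 * 86400 / (127 * 10000) * 1000
DC = 3283200.0000 / 1270000

2.5852 mm/day


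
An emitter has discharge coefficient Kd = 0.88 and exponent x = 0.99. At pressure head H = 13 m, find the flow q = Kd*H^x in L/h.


q = Kd * H^x = 0.88 * 13^0.99 = 0.88 * 12.670797

11.1503 L/h


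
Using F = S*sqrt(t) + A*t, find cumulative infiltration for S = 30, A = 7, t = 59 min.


F = S*sqrt(t) + A*t
F = 30*sqrt(59) + 7*59
F = 30*7.681146 + 413

643.4344 mm


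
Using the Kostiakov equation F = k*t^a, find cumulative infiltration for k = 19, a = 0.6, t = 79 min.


F = k * t^a = 19 * 79^0.6
F = 19 * 13.758664

261.4146 mm


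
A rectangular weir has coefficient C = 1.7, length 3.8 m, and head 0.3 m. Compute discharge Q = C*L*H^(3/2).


Q = C * L * H^(3/2) = 1.7 * 3.8 * 0.3^1.5 = 1.7 * 3.8 * 0.164317

1.0615 m^3/s


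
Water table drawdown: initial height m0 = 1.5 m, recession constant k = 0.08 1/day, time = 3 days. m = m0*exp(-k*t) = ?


m = m0 * exp(-k*t)
m = 1.5 * exp(-0.08 * 3)
m = 1.5 * exp(-0.2400)

1.1799 m


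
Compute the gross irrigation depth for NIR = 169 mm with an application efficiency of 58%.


Ea = 58% = 0.58
GID = NIR / Ea = 169 / 0.58 = 291.3793 mm

291.3793 mm


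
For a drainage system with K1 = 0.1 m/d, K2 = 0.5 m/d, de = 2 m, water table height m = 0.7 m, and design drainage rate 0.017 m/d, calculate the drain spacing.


S^2 = 8*K2*de*m/q + 4*K1*m^2/q
S^2 = 8*0.5*2*0.7/0.017 + 4*0.1*0.7^2/0.017
S = sqrt(340.9412)

18.4646 m


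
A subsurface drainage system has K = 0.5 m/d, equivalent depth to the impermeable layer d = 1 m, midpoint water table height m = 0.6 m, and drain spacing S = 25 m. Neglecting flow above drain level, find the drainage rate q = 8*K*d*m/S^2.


q = 8*K*d*m/S^2
q = 8*0.5*1*0.6/25^2
q = 2.4000 / 625

0.0038 m/d


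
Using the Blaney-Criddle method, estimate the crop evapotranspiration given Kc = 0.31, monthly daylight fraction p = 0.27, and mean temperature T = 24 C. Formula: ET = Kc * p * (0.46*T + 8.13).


ET = Kc * p * (0.46*T + 8.13)
ET = 0.31 * 0.27 * (0.46*24 + 8.13)
ET = 0.31 * 0.27 * 19.1700

1.6045 mm/day


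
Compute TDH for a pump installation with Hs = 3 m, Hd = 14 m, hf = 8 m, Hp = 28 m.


TDH = Hs + Hd + hf + Hp = 3 + 14 + 8 + 28 = 53

53 m


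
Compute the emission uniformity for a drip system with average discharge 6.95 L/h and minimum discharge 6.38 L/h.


EU = (q_min/q_avg)*100 = (6.38/6.95)*100 = 91.7986%

91.7986 %


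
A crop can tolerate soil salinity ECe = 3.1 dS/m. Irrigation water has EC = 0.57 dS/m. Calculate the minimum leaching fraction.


LR = ECiw / (5*ECe - ECiw)
LR = 0.57 / (5*3.1 - 0.57)
LR = 0.57 / 14.9300

0.0382


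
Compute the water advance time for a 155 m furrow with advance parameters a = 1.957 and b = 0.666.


t = (L/a)^(1/b)
t = (155/1.957)^(1/0.666)
t = 79.202862^(1/0.666)

709.5161 min


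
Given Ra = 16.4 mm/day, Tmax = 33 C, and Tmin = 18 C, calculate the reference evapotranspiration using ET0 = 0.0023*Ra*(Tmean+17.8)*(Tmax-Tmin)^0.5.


Tmean = (Tmax + Tmin)/2 = (33 + 18)/2 = 25.5
ET0 = 0.0023 * 16.4 * (25.5 + 17.8) * sqrt(33 - 18)
ET0 = 0.0023 * 16.4 * 43.3 * 3.872983

6.3257 mm/day


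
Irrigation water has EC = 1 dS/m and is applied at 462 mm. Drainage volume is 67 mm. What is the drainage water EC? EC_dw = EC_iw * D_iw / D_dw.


EC_dw = EC_iw * D_iw / D_dw
EC_dw = 1 * 462 / 67
EC_dw = 462 / 67

6.8955 dS/m


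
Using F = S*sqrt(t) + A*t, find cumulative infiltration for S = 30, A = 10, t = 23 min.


F = S*sqrt(t) + A*t
F = 30*sqrt(23) + 10*23
F = 30*4.795832 + 230

373.8750 mm


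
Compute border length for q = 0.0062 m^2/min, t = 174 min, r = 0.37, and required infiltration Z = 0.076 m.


L = q*t/((1+r)*Z)
L = 0.0062*174/((1+0.37)*0.076)
L = 1.0788/0.10412

10.3611 m


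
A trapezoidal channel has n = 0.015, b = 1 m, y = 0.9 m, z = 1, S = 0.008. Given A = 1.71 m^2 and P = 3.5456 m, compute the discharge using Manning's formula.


R = A/P = 1.71/3.5456 = 0.482288
Q = (1/0.015) * 1.71 * 0.482288^(2/3) * 0.008^0.5

6.2708 m^3/s


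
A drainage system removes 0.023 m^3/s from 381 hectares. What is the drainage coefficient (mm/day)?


DC = Q * 86400 / (A * 10000) * 1000
DC = 0.023 * 86400 / (381 * 10000) * 1000
DC = 1987200.0000 / 3810000

0.5216 mm/day


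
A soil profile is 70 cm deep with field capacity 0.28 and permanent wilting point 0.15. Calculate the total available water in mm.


AWC = (FC - PWP) * d * 10
AWC = (0.28 - 0.15) * 70 * 10
AWC = 0.1300 * 70 * 10

91.0000 mm


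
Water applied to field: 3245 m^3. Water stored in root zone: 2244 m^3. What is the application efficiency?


Ea = V_root / V_field * 100 = 2244 / 3245 * 100 = 69.1525%

69.1525 %


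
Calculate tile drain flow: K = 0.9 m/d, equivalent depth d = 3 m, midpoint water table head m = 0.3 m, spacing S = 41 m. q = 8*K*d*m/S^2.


q = 8*K*d*m/S^2
q = 8*0.9*3*0.3/41^2
q = 6.4800 / 1681

0.0039 m/d


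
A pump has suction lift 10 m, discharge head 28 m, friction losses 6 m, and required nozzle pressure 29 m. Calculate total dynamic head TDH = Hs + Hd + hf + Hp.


TDH = Hs + Hd + hf + Hp = 10 + 28 + 6 + 29 = 73

73 m


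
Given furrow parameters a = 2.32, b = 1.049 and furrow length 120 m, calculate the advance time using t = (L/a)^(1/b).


t = (L/a)^(1/b)
t = (120/2.32)^(1/1.049)
t = 51.724138^(1/1.049)

43.0175 min


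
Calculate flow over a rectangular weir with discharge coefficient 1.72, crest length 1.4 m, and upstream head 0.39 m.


Q = C * L * H^(3/2) = 1.72 * 1.4 * 0.39^1.5 = 1.72 * 1.4 * 0.243555

0.5865 m^3/s


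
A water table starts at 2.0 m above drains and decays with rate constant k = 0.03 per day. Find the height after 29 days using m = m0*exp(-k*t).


m = m0 * exp(-k*t)
m = 2.0 * exp(-0.03 * 29)
m = 2.0 * exp(-0.8700)

0.8379 m


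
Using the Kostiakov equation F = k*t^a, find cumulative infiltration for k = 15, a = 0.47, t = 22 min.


F = k * t^a = 15 * 22^0.47
F = 15 * 4.275025

64.1254 mm


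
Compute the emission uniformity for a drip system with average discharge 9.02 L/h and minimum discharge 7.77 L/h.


EU = (q_min/q_avg)*100 = (7.77/9.02)*100 = 86.1419%

86.1419 %


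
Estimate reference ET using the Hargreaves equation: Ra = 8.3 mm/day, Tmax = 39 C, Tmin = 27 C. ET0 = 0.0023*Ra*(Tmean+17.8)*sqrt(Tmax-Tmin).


Tmean = (Tmax + Tmin)/2 = (39 + 27)/2 = 33.0
ET0 = 0.0023 * 8.3 * (33.0 + 17.8) * sqrt(39 - 27)
ET0 = 0.0023 * 8.3 * 50.8 * 3.464102

3.3594 mm/day


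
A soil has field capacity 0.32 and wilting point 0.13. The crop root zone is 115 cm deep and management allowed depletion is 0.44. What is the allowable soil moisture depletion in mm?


SMD = (FC - PWP) * d * MAD * 10
SMD = (0.32 - 0.13) * 115 * 0.44 * 10
SMD = 0.1900 * 115 * 0.44 * 10

96.1400 mm


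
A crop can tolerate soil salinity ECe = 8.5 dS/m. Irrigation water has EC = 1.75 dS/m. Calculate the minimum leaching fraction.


LR = ECiw / (5*ECe - ECiw)
LR = 1.75 / (5*8.5 - 1.75)
LR = 1.75 / 40.7500

0.0429


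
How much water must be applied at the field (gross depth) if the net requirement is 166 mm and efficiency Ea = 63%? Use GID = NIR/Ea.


Ea = 63% = 0.63
GID = NIR / Ea = 166 / 0.63 = 263.4921 mm

263.4921 mm


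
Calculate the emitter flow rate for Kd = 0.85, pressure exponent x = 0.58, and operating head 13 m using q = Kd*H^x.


q = Kd * H^x = 0.85 * 13^0.58 = 0.85 * 4.426772

3.7628 L/h


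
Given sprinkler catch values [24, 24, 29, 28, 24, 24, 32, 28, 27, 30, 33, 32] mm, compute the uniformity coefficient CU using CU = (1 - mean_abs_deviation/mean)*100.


mean = 27.916667 mm
MAD = 2.763889 mm
CU = (1 - 2.763889/27.916667)*100

90.0995 %


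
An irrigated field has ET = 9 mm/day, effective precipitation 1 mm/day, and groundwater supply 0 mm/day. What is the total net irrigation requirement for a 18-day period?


Daily deficit = ET - Pe - GW = 9 - 1 - 0 = 8 mm/day
NIR = 8 * 18 = 144 mm

144.0000 mm


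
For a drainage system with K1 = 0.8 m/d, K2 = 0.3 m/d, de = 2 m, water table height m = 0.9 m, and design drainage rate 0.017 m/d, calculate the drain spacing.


S^2 = 8*K2*de*m/q + 4*K1*m^2/q
S^2 = 8*0.3*2*0.9/0.017 + 4*0.8*0.9^2/0.017
S = sqrt(406.5882)

20.1640 m


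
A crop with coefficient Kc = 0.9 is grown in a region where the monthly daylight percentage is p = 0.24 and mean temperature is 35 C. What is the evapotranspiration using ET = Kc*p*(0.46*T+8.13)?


ET = Kc * p * (0.46*T + 8.13)
ET = 0.9 * 0.24 * (0.46*35 + 8.13)
ET = 0.9 * 0.24 * 24.2300

5.2337 mm/day


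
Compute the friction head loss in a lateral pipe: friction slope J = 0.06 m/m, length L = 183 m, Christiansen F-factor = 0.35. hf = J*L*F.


hf = J * L * F = 0.06 * 183 * 0.35 = 3.8430 m

3.8430 m


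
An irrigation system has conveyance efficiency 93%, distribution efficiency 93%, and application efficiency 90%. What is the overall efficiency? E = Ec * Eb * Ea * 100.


Ec = 0.93, Eb = 0.93, Ea = 0.9
E = 0.93 * 0.93 * 0.9 * 100 = 77.8410%

77.8410 %


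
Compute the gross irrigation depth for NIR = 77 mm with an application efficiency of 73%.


Ea = 73% = 0.73
GID = NIR / Ea = 77 / 0.73 = 105.4795 mm

105.4795 mm


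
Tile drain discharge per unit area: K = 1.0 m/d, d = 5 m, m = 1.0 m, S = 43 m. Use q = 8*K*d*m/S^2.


q = 8*K*d*m/S^2
q = 8*1.0*5*1.0/43^2
q = 40.0000 / 1849

0.0216 m/d


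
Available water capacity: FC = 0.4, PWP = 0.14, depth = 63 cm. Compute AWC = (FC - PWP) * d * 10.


AWC = (FC - PWP) * d * 10
AWC = (0.4 - 0.14) * 63 * 10
AWC = 0.2600 * 63 * 10

163.8000 mm


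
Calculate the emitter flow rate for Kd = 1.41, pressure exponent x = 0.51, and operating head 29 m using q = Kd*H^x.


q = Kd * H^x = 1.41 * 29^0.51 = 1.41 * 5.569587

7.8531 L/h


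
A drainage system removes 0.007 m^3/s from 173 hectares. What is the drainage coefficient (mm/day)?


DC = Q * 86400 / (A * 10000) * 1000
DC = 0.007 * 86400 / (173 * 10000) * 1000
DC = 604800.0000 / 1730000

0.3496 mm/day


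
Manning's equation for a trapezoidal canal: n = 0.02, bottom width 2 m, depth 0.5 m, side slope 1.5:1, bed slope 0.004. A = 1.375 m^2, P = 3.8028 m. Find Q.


R = A/P = 1.375/3.8028 = 0.361576
Q = (1/0.02) * 1.375 * 0.361576^(2/3) * 0.004^0.5

2.2068 m^3/s


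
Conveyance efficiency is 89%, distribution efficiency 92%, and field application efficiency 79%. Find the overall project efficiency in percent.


Ec = 0.89, Eb = 0.92, Ea = 0.79
E = 0.89 * 0.92 * 0.79 * 100 = 64.6852%

64.6852 %


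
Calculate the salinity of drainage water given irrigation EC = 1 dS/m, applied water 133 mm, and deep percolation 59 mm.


EC_dw = EC_iw * D_iw / D_dw
EC_dw = 1 * 133 / 59
EC_dw = 133 / 59

2.2542 dS/m


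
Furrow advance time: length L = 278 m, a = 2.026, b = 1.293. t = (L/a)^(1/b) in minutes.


t = (L/a)^(1/b)
t = (278/2.026)^(1/1.293)
t = 137.216190^(1/1.293)

44.9841 min


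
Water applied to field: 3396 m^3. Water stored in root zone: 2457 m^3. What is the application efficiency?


Ea = V_root / V_field * 100 = 2457 / 3396 * 100 = 72.3498%

72.3498 %


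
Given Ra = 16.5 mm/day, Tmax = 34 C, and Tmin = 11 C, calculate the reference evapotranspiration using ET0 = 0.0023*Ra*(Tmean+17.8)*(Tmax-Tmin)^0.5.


Tmean = (Tmax + Tmin)/2 = (34 + 11)/2 = 22.5
ET0 = 0.0023 * 16.5 * (22.5 + 17.8) * sqrt(34 - 11)
ET0 = 0.0023 * 16.5 * 40.3 * 4.795832

7.3347 mm/day


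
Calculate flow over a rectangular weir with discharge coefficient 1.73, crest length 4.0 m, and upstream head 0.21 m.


Q = C * L * H^(3/2) = 1.73 * 4.0 * 0.21^1.5 = 1.73 * 4.0 * 0.096234

0.6659 m^3/s


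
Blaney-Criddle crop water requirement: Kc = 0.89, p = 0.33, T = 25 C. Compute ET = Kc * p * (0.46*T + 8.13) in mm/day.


ET = Kc * p * (0.46*T + 8.13)
ET = 0.89 * 0.33 * (0.46*25 + 8.13)
ET = 0.89 * 0.33 * 19.6300

5.7653 mm/day


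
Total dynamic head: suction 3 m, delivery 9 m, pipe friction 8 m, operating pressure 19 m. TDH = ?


TDH = Hs + Hd + hf + Hp = 3 + 9 + 8 + 19 = 39

39 m


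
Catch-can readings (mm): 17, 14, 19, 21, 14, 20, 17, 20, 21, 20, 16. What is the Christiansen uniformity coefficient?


mean = 18.090909 mm
MAD = 2.264463 mm
CU = (1 - 2.264463/18.090909)*100

87.4829 %


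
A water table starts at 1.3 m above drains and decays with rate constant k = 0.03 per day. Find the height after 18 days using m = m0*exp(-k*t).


m = m0 * exp(-k*t)
m = 1.3 * exp(-0.03 * 18)
m = 1.3 * exp(-0.5400)

0.7576 m


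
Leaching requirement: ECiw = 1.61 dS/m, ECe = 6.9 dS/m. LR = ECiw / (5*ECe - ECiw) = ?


LR = ECiw / (5*ECe - ECiw)
LR = 1.61 / (5*6.9 - 1.61)
LR = 1.61 / 32.8900

0.0490


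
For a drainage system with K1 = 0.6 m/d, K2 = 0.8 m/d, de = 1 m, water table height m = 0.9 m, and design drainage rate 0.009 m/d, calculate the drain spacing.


S^2 = 8*K2*de*m/q + 4*K1*m^2/q
S^2 = 8*0.8*1*0.9/0.009 + 4*0.6*0.9^2/0.009
S = sqrt(856.0000)

29.2575 m


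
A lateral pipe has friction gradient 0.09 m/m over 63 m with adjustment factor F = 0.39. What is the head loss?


hf = J * L * F = 0.09 * 63 * 0.39 = 2.2113 m

2.2113 m


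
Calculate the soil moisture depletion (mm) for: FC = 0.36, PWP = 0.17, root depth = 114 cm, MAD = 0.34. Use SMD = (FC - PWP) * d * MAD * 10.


SMD = (FC - PWP) * d * MAD * 10
SMD = (0.36 - 0.17) * 114 * 0.34 * 10
SMD = 0.1900 * 114 * 0.34 * 10

73.6440 mm


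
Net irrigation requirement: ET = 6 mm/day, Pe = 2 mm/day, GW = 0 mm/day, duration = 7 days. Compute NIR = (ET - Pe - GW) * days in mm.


Daily deficit = ET - Pe - GW = 6 - 2 - 0 = 4 mm/day
NIR = 4 * 7 = 28 mm

28.0000 mm


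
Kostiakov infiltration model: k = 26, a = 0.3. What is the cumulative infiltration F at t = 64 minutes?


F = k * t^a = 26 * 64^0.3
F = 26 * 3.482202

90.5373 mm


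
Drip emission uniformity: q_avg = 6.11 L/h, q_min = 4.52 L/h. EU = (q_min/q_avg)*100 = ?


EU = (q_min/q_avg)*100 = (4.52/6.11)*100 = 73.9771%

73.9771 %


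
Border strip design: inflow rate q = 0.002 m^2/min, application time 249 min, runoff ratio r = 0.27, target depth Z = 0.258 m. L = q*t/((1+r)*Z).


L = q*t/((1+r)*Z)
L = 0.002*249/((1+0.27)*0.258)
L = 0.498/0.32766

1.5199 m


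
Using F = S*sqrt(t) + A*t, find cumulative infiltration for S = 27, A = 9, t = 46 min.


F = S*sqrt(t) + A*t
F = 27*sqrt(46) + 9*46
F = 27*6.782330 + 414

597.1229 mm


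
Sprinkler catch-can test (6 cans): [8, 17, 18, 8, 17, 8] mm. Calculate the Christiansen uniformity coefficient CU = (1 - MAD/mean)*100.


mean = 12.666667 mm
MAD = 4.666667 mm
CU = (1 - 4.666667/12.666667)*100

63.1579 %


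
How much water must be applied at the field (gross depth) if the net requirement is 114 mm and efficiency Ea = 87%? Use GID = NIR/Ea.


Ea = 87% = 0.87
GID = NIR / Ea = 114 / 0.87 = 131.0345 mm

131.0345 mm


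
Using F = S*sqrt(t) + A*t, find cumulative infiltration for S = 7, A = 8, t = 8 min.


F = S*sqrt(t) + A*t
F = 7*sqrt(8) + 8*8
F = 7*2.828427 + 64

83.7990 mm


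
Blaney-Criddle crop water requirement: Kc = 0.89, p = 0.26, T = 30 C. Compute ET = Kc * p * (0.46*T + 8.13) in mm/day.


ET = Kc * p * (0.46*T + 8.13)
ET = 0.89 * 0.26 * (0.46*30 + 8.13)
ET = 0.89 * 0.26 * 21.9300

5.0746 mm/day


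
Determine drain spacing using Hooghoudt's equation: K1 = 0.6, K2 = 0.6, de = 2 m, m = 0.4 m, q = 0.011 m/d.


S^2 = 8*K2*de*m/q + 4*K1*m^2/q
S^2 = 8*0.6*2*0.4/0.011 + 4*0.6*0.4^2/0.011
S = sqrt(384.0000)

19.5959 m


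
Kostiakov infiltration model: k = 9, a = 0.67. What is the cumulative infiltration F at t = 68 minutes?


F = k * t^a = 9 * 68^0.67
F = 9 * 16.895886

152.0630 mm


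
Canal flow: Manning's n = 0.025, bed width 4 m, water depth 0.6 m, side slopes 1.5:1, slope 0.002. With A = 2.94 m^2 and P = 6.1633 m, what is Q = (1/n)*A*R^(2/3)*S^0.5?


R = A/P = 2.94/6.1633 = 0.477017
Q = (1/0.025) * 2.94 * 0.477017^(2/3) * 0.002^0.5

3.2108 m^3/s


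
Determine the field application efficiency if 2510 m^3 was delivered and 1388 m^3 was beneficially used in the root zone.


Ea = V_root / V_field * 100 = 1388 / 2510 * 100 = 55.2988%

55.2988 %


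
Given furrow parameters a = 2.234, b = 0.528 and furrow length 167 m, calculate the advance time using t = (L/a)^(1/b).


t = (L/a)^(1/b)
t = (167/2.234)^(1/0.528)
t = 74.753805^(1/0.528)

3536.2904 min


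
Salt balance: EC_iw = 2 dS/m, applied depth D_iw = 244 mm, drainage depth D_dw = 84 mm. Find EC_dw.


EC_dw = EC_iw * D_iw / D_dw
EC_dw = 2 * 244 / 84
EC_dw = 488 / 84

5.8095 dS/m


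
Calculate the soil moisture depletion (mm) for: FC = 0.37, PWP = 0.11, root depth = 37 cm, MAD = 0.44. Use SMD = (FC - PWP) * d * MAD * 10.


SMD = (FC - PWP) * d * MAD * 10
SMD = (0.37 - 0.11) * 37 * 0.44 * 10
SMD = 0.2600 * 37 * 0.44 * 10

42.3280 mm


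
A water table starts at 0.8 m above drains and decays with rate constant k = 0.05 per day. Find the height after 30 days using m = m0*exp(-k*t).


m = m0 * exp(-k*t)
m = 0.8 * exp(-0.05 * 30)
m = 0.8 * exp(-1.5000)

0.1785 m


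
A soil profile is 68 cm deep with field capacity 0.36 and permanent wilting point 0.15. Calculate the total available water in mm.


AWC = (FC - PWP) * d * 10
AWC = (0.36 - 0.15) * 68 * 10
AWC = 0.2100 * 68 * 10

142.8000 mm


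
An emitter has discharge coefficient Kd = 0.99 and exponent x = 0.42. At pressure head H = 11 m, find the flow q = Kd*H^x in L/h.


q = Kd * H^x = 0.99 * 11^0.42 = 0.99 * 2.737694

2.7103 L/h


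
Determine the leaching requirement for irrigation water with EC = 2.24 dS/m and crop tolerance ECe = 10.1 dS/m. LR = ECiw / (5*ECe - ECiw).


LR = ECiw / (5*ECe - ECiw)
LR = 2.24 / (5*10.1 - 2.24)
LR = 2.24 / 48.2600

0.0464


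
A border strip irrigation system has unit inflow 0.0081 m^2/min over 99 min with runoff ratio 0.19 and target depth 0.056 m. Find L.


L = q*t/((1+r)*Z)
L = 0.0081*99/((1+0.19)*0.056)
L = 0.8019/0.06664

12.0333 m


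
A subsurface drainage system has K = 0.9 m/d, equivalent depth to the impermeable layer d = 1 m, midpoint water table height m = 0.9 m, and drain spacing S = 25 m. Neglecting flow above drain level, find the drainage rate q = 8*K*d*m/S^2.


q = 8*K*d*m/S^2
q = 8*0.9*1*0.9/25^2
q = 6.4800 / 625

0.0104 m/d


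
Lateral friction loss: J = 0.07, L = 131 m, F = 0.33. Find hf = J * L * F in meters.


hf = J * L * F = 0.07 * 131 * 0.33 = 3.0261 m

3.0261 m


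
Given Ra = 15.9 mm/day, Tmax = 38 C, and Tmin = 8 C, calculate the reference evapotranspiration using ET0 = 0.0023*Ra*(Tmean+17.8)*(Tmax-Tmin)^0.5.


Tmean = (Tmax + Tmin)/2 = (38 + 8)/2 = 23.0
ET0 = 0.0023 * 15.9 * (23.0 + 17.8) * sqrt(38 - 8)
ET0 = 0.0023 * 15.9 * 40.8 * 5.477226

8.1723 mm/day


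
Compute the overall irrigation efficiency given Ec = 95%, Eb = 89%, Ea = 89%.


Ec = 0.95, Eb = 0.89, Ea = 0.89
E = 0.95 * 0.89 * 0.89 * 100 = 75.2495%

75.2495 %


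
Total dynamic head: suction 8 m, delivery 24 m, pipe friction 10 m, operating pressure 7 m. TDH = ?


TDH = Hs + Hd + hf + Hp = 8 + 24 + 10 + 7 = 49

49 m


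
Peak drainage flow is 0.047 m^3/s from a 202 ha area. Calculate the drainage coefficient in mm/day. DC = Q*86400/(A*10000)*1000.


DC = Q * 86400 / (A * 10000) * 1000
DC = 0.047 * 86400 / (202 * 10000) * 1000
DC = 4060800.0000 / 2020000

2.0103 mm/day


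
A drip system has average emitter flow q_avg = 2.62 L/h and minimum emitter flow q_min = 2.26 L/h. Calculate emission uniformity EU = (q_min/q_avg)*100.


EU = (q_min/q_avg)*100 = (2.26/2.62)*100 = 86.2595%

86.2595 %


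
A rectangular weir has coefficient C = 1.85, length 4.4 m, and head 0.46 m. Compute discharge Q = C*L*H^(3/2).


Q = C * L * H^(3/2) = 1.85 * 4.4 * 0.46^1.5 = 1.85 * 4.4 * 0.311987

2.5396 m^3/s


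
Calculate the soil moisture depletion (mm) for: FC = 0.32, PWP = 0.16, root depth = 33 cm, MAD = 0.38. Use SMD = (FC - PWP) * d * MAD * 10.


SMD = (FC - PWP) * d * MAD * 10
SMD = (0.32 - 0.16) * 33 * 0.38 * 10
SMD = 0.1600 * 33 * 0.38 * 10

20.0640 mm


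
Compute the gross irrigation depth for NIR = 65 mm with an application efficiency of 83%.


Ea = 83% = 0.83
GID = NIR / Ea = 65 / 0.83 = 78.3133 mm

78.3133 mm


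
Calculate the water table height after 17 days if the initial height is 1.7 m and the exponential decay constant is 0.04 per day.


m = m0 * exp(-k*t)
m = 1.7 * exp(-0.04 * 17)
m = 1.7 * exp(-0.6800)

0.8612 m


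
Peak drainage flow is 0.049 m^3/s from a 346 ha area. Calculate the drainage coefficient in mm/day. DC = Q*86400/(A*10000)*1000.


DC = Q * 86400 / (A * 10000) * 1000
DC = 0.049 * 86400 / (346 * 10000) * 1000
DC = 4233600.0000 / 3460000

1.2236 mm/day


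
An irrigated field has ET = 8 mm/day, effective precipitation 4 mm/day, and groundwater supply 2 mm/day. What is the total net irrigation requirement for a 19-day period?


Daily deficit = ET - Pe - GW = 8 - 4 - 2 = 2 mm/day
NIR = 2 * 19 = 38 mm

38.0000 mm


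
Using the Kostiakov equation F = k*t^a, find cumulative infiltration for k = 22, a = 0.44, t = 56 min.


F = k * t^a = 22 * 56^0.44
F = 22 * 5.877637

129.3080 mm


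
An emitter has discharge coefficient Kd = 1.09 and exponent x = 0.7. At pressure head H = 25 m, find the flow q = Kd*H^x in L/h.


q = Kd * H^x = 1.09 * 25^0.7 = 1.09 * 9.518270

10.3749 L/h


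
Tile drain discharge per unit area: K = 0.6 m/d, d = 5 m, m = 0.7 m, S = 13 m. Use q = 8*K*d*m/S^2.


q = 8*K*d*m/S^2
q = 8*0.6*5*0.7/13^2
q = 16.8000 / 169

0.0994 m/d


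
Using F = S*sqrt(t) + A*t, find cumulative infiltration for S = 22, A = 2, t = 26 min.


F = S*sqrt(t) + A*t
F = 22*sqrt(26) + 2*26
F = 22*5.099020 + 52

164.1784 mm


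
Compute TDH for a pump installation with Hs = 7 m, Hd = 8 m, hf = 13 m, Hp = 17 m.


TDH = Hs + Hd + hf + Hp = 7 + 8 + 13 + 17 = 45

45 m


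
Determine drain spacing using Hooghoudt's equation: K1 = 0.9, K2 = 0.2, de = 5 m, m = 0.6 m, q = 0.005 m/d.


S^2 = 8*K2*de*m/q + 4*K1*m^2/q
S^2 = 8*0.2*5*0.6/0.005 + 4*0.9*0.6^2/0.005
S = sqrt(1219.2000)

34.9170 m


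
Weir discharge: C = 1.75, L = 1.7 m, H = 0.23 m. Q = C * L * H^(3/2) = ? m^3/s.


Q = C * L * H^(3/2) = 1.75 * 1.7 * 0.23^1.5 = 1.75 * 1.7 * 0.110304

0.3282 m^3/s


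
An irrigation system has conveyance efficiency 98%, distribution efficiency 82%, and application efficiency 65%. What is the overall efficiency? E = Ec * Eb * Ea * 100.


Ec = 0.98, Eb = 0.82, Ea = 0.65
E = 0.98 * 0.82 * 0.65 * 100 = 52.2340%

52.2340 %


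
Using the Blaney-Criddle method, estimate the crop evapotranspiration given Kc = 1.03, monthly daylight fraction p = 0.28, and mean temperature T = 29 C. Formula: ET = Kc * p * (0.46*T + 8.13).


ET = Kc * p * (0.46*T + 8.13)
ET = 1.03 * 0.28 * (0.46*29 + 8.13)
ET = 1.03 * 0.28 * 21.4700

6.1919 mm/day


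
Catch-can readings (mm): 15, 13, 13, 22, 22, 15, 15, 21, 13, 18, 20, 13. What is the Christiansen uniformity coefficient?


mean = 16.666667 mm
MAD = 3.277778 mm
CU = (1 - 3.277778/16.666667)*100

80.3333 %


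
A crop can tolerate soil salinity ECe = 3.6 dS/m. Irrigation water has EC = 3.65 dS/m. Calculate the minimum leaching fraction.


LR = ECiw / (5*ECe - ECiw)
LR = 3.65 / (5*3.6 - 3.65)
LR = 3.65 / 14.3500

0.2544


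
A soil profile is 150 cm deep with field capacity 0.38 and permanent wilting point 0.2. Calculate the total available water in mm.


AWC = (FC - PWP) * d * 10
AWC = (0.38 - 0.2) * 150 * 10
AWC = 0.1800 * 150 * 10

270.0000 mm


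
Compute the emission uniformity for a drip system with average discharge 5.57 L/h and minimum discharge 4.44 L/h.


EU = (q_min/q_avg)*100 = (4.44/5.57)*100 = 79.7127%

79.7127 %


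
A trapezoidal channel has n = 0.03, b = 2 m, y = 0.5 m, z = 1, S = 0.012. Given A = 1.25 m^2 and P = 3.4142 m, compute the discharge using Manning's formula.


R = A/P = 1.25/3.4142 = 0.366118
Q = (1/0.03) * 1.25 * 0.366118^(2/3) * 0.012^0.5

2.3359 m^3/s


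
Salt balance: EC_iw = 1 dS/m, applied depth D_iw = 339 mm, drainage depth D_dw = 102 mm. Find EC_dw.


EC_dw = EC_iw * D_iw / D_dw
EC_dw = 1 * 339 / 102
EC_dw = 339 / 102

3.3235 dS/m


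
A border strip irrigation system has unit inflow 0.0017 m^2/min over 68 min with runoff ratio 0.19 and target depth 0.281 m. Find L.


L = q*t/((1+r)*Z)
L = 0.0017*68/((1+0.19)*0.281)
L = 0.1156/0.33439

0.3457 m


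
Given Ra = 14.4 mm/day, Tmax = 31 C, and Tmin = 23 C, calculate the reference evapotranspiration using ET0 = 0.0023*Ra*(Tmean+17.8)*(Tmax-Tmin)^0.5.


Tmean = (Tmax + Tmin)/2 = (31 + 23)/2 = 27.0
ET0 = 0.0023 * 14.4 * (27.0 + 17.8) * sqrt(31 - 23)
ET0 = 0.0023 * 14.4 * 44.8 * 2.828427

4.1968 mm/day


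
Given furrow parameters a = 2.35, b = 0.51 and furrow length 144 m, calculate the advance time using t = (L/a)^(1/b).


t = (L/a)^(1/b)
t = (144/2.35)^(1/0.51)
t = 61.276596^(1/0.51)

3195.2091 min


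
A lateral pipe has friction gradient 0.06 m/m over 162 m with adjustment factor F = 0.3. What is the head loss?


hf = J * L * F = 0.06 * 162 * 0.3 = 2.9160 m

2.9160 m


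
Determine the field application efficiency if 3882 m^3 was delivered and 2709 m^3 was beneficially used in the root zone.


Ea = V_root / V_field * 100 = 2709 / 3882 * 100 = 69.7836%

69.7836 %


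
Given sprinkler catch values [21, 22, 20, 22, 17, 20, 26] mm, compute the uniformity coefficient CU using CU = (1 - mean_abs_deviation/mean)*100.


mean = 21.142857 mm
MAD = 1.877551 mm
CU = (1 - 1.877551/21.142857)*100

91.1197 %


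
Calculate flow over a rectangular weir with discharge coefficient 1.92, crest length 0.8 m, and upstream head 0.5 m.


Q = C * L * H^(3/2) = 1.92 * 0.8 * 0.5^1.5 = 1.92 * 0.8 * 0.353553

0.5431 m^3/s


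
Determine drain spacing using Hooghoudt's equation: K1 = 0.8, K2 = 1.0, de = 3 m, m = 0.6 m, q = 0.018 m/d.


S^2 = 8*K2*de*m/q + 4*K1*m^2/q
S^2 = 8*1.0*3*0.6/0.018 + 4*0.8*0.6^2/0.018
S = sqrt(864.0000)

29.3939 m


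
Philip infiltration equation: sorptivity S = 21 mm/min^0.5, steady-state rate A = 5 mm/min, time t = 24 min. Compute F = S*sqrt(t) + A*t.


F = S*sqrt(t) + A*t
F = 21*sqrt(24) + 5*24
F = 21*4.898979 + 120

222.8786 mm


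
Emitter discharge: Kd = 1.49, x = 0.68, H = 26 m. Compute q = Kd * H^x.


q = Kd * H^x = 1.49 * 26^0.68 = 1.49 * 9.166043

13.6574 L/h


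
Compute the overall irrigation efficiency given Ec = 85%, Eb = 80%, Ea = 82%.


Ec = 0.85, Eb = 0.8, Ea = 0.82
E = 0.85 * 0.8 * 0.82 * 100 = 55.7600%

55.7600 %


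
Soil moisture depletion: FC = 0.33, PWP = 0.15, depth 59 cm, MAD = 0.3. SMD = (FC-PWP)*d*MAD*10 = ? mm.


SMD = (FC - PWP) * d * MAD * 10
SMD = (0.33 - 0.15) * 59 * 0.3 * 10
SMD = 0.1800 * 59 * 0.3 * 10

31.8600 mm


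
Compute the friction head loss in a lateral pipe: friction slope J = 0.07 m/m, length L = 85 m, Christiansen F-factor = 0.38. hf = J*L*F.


hf = J * L * F = 0.07 * 85 * 0.38 = 2.2610 m

2.2610 m


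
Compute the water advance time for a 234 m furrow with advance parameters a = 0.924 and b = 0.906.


t = (L/a)^(1/b)
t = (234/0.924)^(1/0.906)
t = 253.246753^(1/0.906)

449.6951 min


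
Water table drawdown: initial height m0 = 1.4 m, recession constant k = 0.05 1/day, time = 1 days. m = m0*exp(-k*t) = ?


m = m0 * exp(-k*t)
m = 1.4 * exp(-0.05 * 1)
m = 1.4 * exp(-0.0500)

1.3317 m


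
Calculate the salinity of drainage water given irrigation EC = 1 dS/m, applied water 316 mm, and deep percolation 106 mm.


EC_dw = EC_iw * D_iw / D_dw
EC_dw = 1 * 316 / 106
EC_dw = 316 / 106

2.9811 dS/m


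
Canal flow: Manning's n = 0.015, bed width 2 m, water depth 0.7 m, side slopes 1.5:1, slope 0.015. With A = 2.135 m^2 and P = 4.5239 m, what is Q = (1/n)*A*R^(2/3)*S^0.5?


R = A/P = 2.135/4.5239 = 0.471938
Q = (1/0.015) * 2.135 * 0.471938^(2/3) * 0.015^0.5

10.5668 m^3/s


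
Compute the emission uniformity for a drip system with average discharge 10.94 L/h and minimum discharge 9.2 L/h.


EU = (q_min/q_avg)*100 = (9.2/10.94)*100 = 84.0951%

84.0951 %


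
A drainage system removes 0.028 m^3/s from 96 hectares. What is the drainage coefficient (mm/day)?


DC = Q * 86400 / (A * 10000) * 1000
DC = 0.028 * 86400 / (96 * 10000) * 1000
DC = 2419200.0000 / 960000

2.5200 mm/day


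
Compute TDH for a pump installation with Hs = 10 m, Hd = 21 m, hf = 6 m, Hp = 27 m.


TDH = Hs + Hd + hf + Hp = 10 + 21 + 6 + 27 = 64

64 m


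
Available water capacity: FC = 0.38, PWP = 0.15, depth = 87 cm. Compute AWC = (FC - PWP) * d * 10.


AWC = (FC - PWP) * d * 10
AWC = (0.38 - 0.15) * 87 * 10
AWC = 0.2300 * 87 * 10

200.1000 mm


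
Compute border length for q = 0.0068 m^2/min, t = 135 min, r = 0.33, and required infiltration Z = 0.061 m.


L = q*t/((1+r)*Z)
L = 0.0068*135/((1+0.33)*0.061)
L = 0.918/0.08113

11.3152 m


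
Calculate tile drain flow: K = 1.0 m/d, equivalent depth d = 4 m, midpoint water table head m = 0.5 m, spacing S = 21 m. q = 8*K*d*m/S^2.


q = 8*K*d*m/S^2
q = 8*1.0*4*0.5/21^2
q = 16.0000 / 441

0.0363 m/d


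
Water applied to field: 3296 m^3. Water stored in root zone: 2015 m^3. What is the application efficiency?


Ea = V_root / V_field * 100 = 2015 / 3296 * 100 = 61.1347%

61.1347 %


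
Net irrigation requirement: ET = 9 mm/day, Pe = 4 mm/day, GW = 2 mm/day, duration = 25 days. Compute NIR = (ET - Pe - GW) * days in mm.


Daily deficit = ET - Pe - GW = 9 - 4 - 2 = 3 mm/day
NIR = 3 * 25 = 75 mm

75.0000 mm


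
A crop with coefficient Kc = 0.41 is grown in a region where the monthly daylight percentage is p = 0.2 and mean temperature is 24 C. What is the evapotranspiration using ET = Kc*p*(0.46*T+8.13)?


ET = Kc * p * (0.46*T + 8.13)
ET = 0.41 * 0.2 * (0.46*24 + 8.13)
ET = 0.41 * 0.2 * 19.1700

1.5719 mm/day


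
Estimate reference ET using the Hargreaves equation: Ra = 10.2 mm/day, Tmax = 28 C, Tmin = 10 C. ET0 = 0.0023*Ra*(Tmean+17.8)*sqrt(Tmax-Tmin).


Tmean = (Tmax + Tmin)/2 = (28 + 10)/2 = 19.0
ET0 = 0.0023 * 10.2 * (19.0 + 17.8) * sqrt(28 - 10)
ET0 = 0.0023 * 10.2 * 36.8 * 4.242641

3.6628 mm/day


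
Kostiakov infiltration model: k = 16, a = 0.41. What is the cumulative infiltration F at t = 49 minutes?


F = k * t^a = 16 * 49^0.41
F = 16 * 4.931515

78.9042 mm


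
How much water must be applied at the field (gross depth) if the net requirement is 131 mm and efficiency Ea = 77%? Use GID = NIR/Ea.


Ea = 77% = 0.77
GID = NIR / Ea = 131 / 0.77 = 170.1299 mm

170.1299 mm


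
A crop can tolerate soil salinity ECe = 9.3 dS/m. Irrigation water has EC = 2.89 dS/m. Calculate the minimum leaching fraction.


LR = ECiw / (5*ECe - ECiw)
LR = 2.89 / (5*9.3 - 2.89)
LR = 2.89 / 43.6100

0.0663


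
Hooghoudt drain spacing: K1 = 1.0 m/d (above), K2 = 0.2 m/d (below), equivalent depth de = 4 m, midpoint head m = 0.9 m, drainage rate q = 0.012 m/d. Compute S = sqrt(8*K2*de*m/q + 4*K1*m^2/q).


S^2 = 8*K2*de*m/q + 4*K1*m^2/q
S^2 = 8*0.2*4*0.9/0.012 + 4*1.0*0.9^2/0.012
S = sqrt(750.0000)

27.3861 m


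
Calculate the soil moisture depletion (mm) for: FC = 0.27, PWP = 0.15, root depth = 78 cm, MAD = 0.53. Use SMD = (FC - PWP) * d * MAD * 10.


SMD = (FC - PWP) * d * MAD * 10
SMD = (0.27 - 0.15) * 78 * 0.53 * 10
SMD = 0.1200 * 78 * 0.53 * 10

49.6080 mm


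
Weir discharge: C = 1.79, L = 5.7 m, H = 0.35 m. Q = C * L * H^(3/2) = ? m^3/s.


Q = C * L * H^(3/2) = 1.79 * 5.7 * 0.35^1.5 = 1.79 * 5.7 * 0.207063

2.1127 m^3/s


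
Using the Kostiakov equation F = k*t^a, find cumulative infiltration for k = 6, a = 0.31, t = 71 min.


F = k * t^a = 6 * 71^0.31
F = 6 * 3.748781

22.4927 mm


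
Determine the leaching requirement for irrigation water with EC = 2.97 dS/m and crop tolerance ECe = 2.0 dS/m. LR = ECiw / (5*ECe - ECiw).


LR = ECiw / (5*ECe - ECiw)
LR = 2.97 / (5*2.0 - 2.97)
LR = 2.97 / 7.0300

0.4225


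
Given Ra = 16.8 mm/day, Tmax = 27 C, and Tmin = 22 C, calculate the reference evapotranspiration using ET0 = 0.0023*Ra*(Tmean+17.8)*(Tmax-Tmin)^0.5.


Tmean = (Tmax + Tmin)/2 = (27 + 22)/2 = 24.5
ET0 = 0.0023 * 16.8 * (24.5 + 17.8) * sqrt(27 - 22)
ET0 = 0.0023 * 16.8 * 42.3 * 2.236068

3.6548 mm/day


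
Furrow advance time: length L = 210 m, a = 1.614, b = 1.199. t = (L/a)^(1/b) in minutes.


t = (L/a)^(1/b)
t = (210/1.614)^(1/1.199)
t = 130.111524^(1/1.199)

57.9962 min


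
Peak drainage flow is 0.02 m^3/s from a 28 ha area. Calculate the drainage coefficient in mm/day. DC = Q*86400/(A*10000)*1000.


DC = Q * 86400 / (A * 10000) * 1000
DC = 0.02 * 86400 / (28 * 10000) * 1000
DC = 1728000.0000 / 280000

6.1714 mm/day


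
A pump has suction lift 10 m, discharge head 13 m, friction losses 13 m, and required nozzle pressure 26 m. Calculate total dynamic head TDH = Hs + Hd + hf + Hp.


TDH = Hs + Hd + hf + Hp = 10 + 13 + 13 + 26 = 62

62 m


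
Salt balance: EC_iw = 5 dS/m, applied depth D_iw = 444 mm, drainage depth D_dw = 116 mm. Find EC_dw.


EC_dw = EC_iw * D_iw / D_dw
EC_dw = 5 * 444 / 116
EC_dw = 2220 / 116

19.1379 dS/m


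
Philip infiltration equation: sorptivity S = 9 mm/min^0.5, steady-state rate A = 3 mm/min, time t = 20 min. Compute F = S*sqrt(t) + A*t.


F = S*sqrt(t) + A*t
F = 9*sqrt(20) + 3*20
F = 9*4.472136 + 60

100.2492 mm


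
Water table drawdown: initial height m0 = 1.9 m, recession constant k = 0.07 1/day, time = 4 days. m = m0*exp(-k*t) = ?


m = m0 * exp(-k*t)
m = 1.9 * exp(-0.07 * 4)
m = 1.9 * exp(-0.2800)

1.4360 m


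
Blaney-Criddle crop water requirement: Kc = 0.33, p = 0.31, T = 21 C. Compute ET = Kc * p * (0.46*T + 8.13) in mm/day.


ET = Kc * p * (0.46*T + 8.13)
ET = 0.33 * 0.31 * (0.46*21 + 8.13)
ET = 0.33 * 0.31 * 17.7900

1.8199 mm/day


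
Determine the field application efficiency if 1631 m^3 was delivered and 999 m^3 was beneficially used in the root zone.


Ea = V_root / V_field * 100 = 999 / 1631 * 100 = 61.2508%

61.2508 %


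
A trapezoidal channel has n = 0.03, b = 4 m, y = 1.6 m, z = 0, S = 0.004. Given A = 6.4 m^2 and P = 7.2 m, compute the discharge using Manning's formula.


R = A/P = 6.4/7.2 = 0.888889
Q = (1/0.03) * 6.4 * 0.888889^(2/3) * 0.004^0.5

12.4735 m^3/s


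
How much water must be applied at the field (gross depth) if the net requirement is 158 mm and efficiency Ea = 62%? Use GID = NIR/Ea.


Ea = 62% = 0.62
GID = NIR / Ea = 158 / 0.62 = 254.8387 mm

254.8387 mm


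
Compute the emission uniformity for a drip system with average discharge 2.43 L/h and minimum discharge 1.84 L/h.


EU = (q_min/q_avg)*100 = (1.84/2.43)*100 = 75.7202%

75.7202 %
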